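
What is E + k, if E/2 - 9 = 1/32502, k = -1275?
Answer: -20427506/16251 ≈ -1257.0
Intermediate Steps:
E = 292519/16251 (E = 18 + 2/32502 = 18 + 2*(1/32502) = 18 + 1/16251 = 292519/16251 ≈ 18.000)
E + k = 292519/16251 - 1275 = -20427506/16251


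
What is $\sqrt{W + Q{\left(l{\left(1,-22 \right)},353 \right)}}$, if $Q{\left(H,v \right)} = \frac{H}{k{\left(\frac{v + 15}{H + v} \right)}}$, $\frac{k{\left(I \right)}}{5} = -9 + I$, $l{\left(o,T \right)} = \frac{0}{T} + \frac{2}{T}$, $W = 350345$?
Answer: $\frac{4 \sqrt{632029194500429}}{169895} \approx 591.9$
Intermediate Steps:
$l{\left(o,T \right)} = \frac{2}{T}$ ($l{\left(o,T \right)} = 0 + \frac{2}{T} = \frac{2}{T}$)
$k{\left(I \right)} = -45 + 5 I$ ($k{\left(I \right)} = 5 \left(-9 + I\right) = -45 + 5 I$)
$Q{\left(H,v \right)} = \frac{H}{-45 + \frac{5 \left(15 + v\right)}{H + v}}$ ($Q{\left(H,v \right)} = \frac{H}{-45 + 5 \frac{v + 15}{H + v}} = \frac{H}{-45 + 5 \frac{15 + v}{H + v}} = \frac{H}{-45 + \frac{5 \left(15 + v\right)}{H + v}}$)
$\sqrt{W + Q{\left(l{\left(1,-22 \right)},353 \right)}} = \sqrt{350345 - \frac{\frac{2}{-22} \left(\frac{2}{-22} + 353\right)}{-75 + 40 \cdot 353 + 45 \frac{2}{-22}}} = \sqrt{350345 - \frac{2 \left(- \frac{1}{22}\right) \left(2 \left(- \frac{1}{22}\right) + 353\right)}{-75 + 14120 + 45 \cdot 2 \left(- \frac{1}{22}\right)}} = \sqrt{350345 - - \frac{- \frac{1}{11} + 353}{11 \left(-75 + 14120 + 45 \left(- \frac{1}{11}\right)\right)}} = \sqrt{350345 - \left(- \frac{1}{11}\right) \frac{1}{-75 + 14120 - \frac{45}{11}} \cdot \frac{3882}{11}} = \sqrt{350345 - \left(- \frac{1}{11}\right) \frac{1}{\frac{154450}{11}} \cdot \frac{3882}{11}} = \sqrt{350345 - \left(- \frac{1}{11}\right) \frac{11}{154450} \cdot \frac{3882}{11}} = \sqrt{350345 + \frac{1941}{849475}} = \sqrt{\frac{297609320816}{849475}} = \frac{4 \sqrt{632029194500429}}{169895}$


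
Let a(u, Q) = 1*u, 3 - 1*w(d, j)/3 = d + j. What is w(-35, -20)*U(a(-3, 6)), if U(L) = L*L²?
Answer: -4698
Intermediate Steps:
w(d, j) = 9 - 3*d - 3*j (w(d, j) = 9 - 3*(d + j) = 9 + (-3*d - 3*j) = 9 - 3*d - 3*j)
a(u, Q) = u
U(L) = L³
w(-35, -20)*U(a(-3, 6)) = (9 - 3*(-35) - 3*(-20))*(-3)³ = (9 + 105 + 60)*(-27) = 174*(-27) = -4698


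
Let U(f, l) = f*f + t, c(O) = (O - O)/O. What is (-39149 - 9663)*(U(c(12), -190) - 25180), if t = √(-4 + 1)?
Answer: 1229086160 - 48812*I*√3 ≈ 1.2291e+9 - 84545.0*I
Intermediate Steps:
t = I*√3 (t = √(-3) = I*√3 ≈ 1.732*I)
c(O) = 0 (c(O) = 0/O = 0)
U(f, l) = f² + I*√3 (U(f, l) = f*f + I*√3 = f² + I*√3)
(-39149 - 9663)*(U(c(12), -190) - 25180) = (-39149 - 9663)*((0² + I*√3) - 25180) = -48812*((0 + I*√3) - 25180) = -48812*(I*√3 - 25180) = -48812*(-25180 + I*√3) = 1229086160 - 48812*I*√3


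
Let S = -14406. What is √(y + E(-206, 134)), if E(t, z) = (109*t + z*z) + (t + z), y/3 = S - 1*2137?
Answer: I*√54199 ≈ 232.81*I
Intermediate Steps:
y = -49629 (y = 3*(-14406 - 1*2137) = 3*(-14406 - 2137) = 3*(-16543) = -49629)
E(t, z) = z + z² + 110*t (E(t, z) = (109*t + z²) + (t + z) = (z² + 109*t) + (t + z) = z + z² + 110*t)
√(y + E(-206, 134)) = √(-49629 + (134 + 134² + 110*(-206))) = √(-49629 + (134 + 17956 - 22660)) = √(-49629 - 4570) = √(-54199) = I*√54199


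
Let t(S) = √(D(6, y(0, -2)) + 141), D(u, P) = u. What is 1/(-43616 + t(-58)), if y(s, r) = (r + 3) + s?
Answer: -43616/1902355309 - 7*√3/1902355309 ≈ -2.2934e-5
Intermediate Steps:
y(s, r) = 3 + r + s (y(s, r) = (3 + r) + s = 3 + r + s)
t(S) = 7*√3 (t(S) = √(6 + 141) = √147 = 7*√3)
1/(-43616 + t(-58)) = 1/(-43616 + 7*√3)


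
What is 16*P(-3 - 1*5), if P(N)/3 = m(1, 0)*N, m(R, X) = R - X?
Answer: -384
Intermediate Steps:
P(N) = 3*N (P(N) = 3*((1 - 1*0)*N) = 3*((1 + 0)*N) = 3*(1*N) = 3*N)
16*P(-3 - 1*5) = 16*(3*(-3 - 1*5)) = 16*(3*(-3 - 5)) = 16*(3*(-8)) = 16*(-24) = -384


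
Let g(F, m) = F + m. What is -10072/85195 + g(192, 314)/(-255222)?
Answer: -118804757/988347195 ≈ -0.12021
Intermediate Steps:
-10072/85195 + g(192, 314)/(-255222) = -10072/85195 + (192 + 314)/(-255222) = -10072*1/85195 + 506*(-1/255222) = -10072/85195 - 23/11601 = -118804757/988347195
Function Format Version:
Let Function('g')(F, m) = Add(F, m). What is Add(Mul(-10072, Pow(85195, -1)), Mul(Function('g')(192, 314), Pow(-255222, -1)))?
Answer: Rational(-118804757, 988347195) ≈ -0.12021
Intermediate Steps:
Add(Mul(-10072, Pow(85195, -1)), Mul(Function('g')(192, 314), Pow(-255222, -1))) = Add(Mul(-10072, Pow(85195, -1)), Mul(Add(192, 314), Pow(-255222, -1))) = Add(Mul(-10072, Rational(1, 85195)), Mul(506, Rational(-1, 255222))) = Add(Rational(-10072, 85195), Rational(-23, 11601)) = Rational(-118804757, 988347195)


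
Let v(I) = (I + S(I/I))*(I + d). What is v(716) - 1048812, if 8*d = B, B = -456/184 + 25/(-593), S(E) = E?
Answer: -7305947109/13639 ≈ -5.3567e+5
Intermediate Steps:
B = -34376/13639 (B = -456*1/184 + 25*(-1/593) = -57/23 - 25/593 = -34376/13639 ≈ -2.5204)
d = -4297/13639 (d = (⅛)*(-34376/13639) = -4297/13639 ≈ -0.31505)
v(I) = (1 + I)*(-4297/13639 + I) (v(I) = (I + I/I)*(I - 4297/13639) = (I + 1)*(-4297/13639 + I) = (1 + I)*(-4297/13639 + I))
v(716) - 1048812 = (-4297/13639 + 716² + (9342/13639)*716) - 1048812 = (-4297/13639 + 512656 + 6688872/13639) - 1048812 = 6998799759/13639 - 1048812 = -7305947109/13639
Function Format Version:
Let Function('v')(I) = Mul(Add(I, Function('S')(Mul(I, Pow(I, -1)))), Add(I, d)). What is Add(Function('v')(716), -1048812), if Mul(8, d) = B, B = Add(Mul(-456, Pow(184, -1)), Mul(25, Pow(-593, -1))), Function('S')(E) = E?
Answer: Rational(-7305947109, 13639) ≈ -5.3567e+5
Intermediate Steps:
B = Rational(-34376, 13639) (B = Add(Mul(-456, Rational(1, 184)), Mul(25, Rational(-1, 593))) = Add(Rational(-57, 23), Rational(-25, 593)) = Rational(-34376, 13639) ≈ -2.5204)
d = Rational(-4297, 13639) (d = Mul(Rational(1, 8), Rational(-34376, 13639)) = Rational(-4297, 13639) ≈ -0.31505)
Function('v')(I) = Mul(Add(1, I), Add(Rational(-4297, 13639), I)) (Function('v')(I) = Mul(Add(I, Mul(I, Pow(I, -1))), Add(I, Rational(-4297, 13639))) = Mul(Add(I, 1), Add(Rational(-4297, 13639), I)) = Mul(Add(1, I), Add(Rational(-4297, 13639), I)))
Add(Function('v')(716), -1048812) = Add(Add(Rational(-4297, 13639), Pow(716, 2), Mul(Rational(9342, 13639), 716)), -1048812) = Add(Add(Rational(-4297, 13639), 512656, Rational(6688872, 13639)), -1048812) = Add(Rational(6998799759, 13639), -1048812) = Rational(-7305947109, 13639)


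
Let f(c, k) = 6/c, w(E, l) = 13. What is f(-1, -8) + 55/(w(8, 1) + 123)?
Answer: -761/136 ≈ -5.5956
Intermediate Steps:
f(-1, -8) + 55/(w(8, 1) + 123) = 6/(-1) + 55/(13 + 123) = 6*(-1) + 55/136 = -6 + (1/136)*55 = -6 + 55/136 = -761/136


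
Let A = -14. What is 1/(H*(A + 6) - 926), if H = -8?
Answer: -1/862 ≈ -0.0011601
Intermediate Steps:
1/(H*(A + 6) - 926) = 1/(-8*(-14 + 6) - 926) = 1/(-8*(-8) - 926) = 1/(64 - 926) = 1/(-862) = -1/862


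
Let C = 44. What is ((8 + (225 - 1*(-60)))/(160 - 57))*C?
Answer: 12892/103 ≈ 125.17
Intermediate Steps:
((8 + (225 - 1*(-60)))/(160 - 57))*C = ((8 + (225 - 1*(-60)))/(160 - 57))*44 = ((8 + (225 + 60))/103)*44 = ((8 + 285)*(1/103))*44 = (293*(1/103))*44 = (293/103)*44 = 12892/103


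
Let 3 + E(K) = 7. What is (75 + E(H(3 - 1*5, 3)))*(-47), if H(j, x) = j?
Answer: -3713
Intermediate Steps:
E(K) = 4 (E(K) = -3 + 7 = 4)
(75 + E(H(3 - 1*5, 3)))*(-47) = (75 + 4)*(-47) = 79*(-47) = -3713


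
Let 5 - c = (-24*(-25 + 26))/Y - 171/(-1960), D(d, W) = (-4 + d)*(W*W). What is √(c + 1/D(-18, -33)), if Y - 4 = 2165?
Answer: √738587413908410/12247620 ≈ 2.2190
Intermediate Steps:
Y = 2169 (Y = 4 + 2165 = 2169)
D(d, W) = W²*(-4 + d) (D(d, W) = (-4 + d)*W² = W²*(-4 + d))
c = 6977447/1417080 (c = 5 - (-24*(-25 + 26)/2169 - 171/(-1960)) = 5 - (-24*1*(1/2169) - 171*(-1/1960)) = 5 - (-24*1/2169 + 171/1960) = 5 - (-8/723 + 171/1960) = 5 - 1*107953/1417080 = 5 - 107953/1417080 = 6977447/1417080 ≈ 4.9238)
√(c + 1/D(-18, -33)) = √(6977447/1417080 + 1/((-33)²*(-4 - 18))) = √(6977447/1417080 + 1/(1089*(-22))) = √(6977447/1417080 + 1/(-23958)) = √(6977447/1417080 - 1/23958) = √(27860709691/5658400440) = √738587413908410/12247620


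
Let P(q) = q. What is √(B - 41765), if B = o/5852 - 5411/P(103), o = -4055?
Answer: I*√3798295139514953/301378 ≈ 204.5*I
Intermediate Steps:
B = -32082837/602756 (B = -4055/5852 - 5411/103 = -32082837/602756 ≈ -53.227)
√(B - 41765) = √(-32082837/602756 - 41765) = √(-25206187177/602756) = I*√3798295139514953/301378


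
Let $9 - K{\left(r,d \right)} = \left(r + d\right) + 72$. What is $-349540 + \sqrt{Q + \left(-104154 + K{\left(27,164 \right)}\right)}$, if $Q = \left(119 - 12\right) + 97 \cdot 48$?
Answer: $-349540 + i \sqrt{99645} \approx -3.4954 \cdot 10^{5} + 315.67 i$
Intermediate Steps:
$K{\left(r,d \right)} = -63 - d - r$ ($K{\left(r,d \right)} = 9 - \left(\left(r + d\right) + 72\right) = 9 - \left(\left(d + r\right) + 72\right) = 9 - \left(72 + d + r\right) = -63 - d - r$)
$Q = 4763$ ($Q = 107 + 4656 = 4763$)
$-349540 + \sqrt{Q + \left(-104154 + K{\left(27,164 \right)}\right)} = -349540 + \sqrt{4763 - 104408} = -349540 + \sqrt{-99645} = -349540 + i \sqrt{99645}$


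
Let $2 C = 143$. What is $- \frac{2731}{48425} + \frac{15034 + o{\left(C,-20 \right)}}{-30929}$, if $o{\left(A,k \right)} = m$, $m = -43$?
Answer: $- \frac{810406274}{1497736825} \approx -0.54109$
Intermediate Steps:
$C = \frac{143}{2}$ ($C = \frac{1}{2} \cdot 143 = \frac{143}{2} \approx 71.5$)
$o{\left(A,k \right)} = -43$
$- \frac{2731}{48425} + \frac{15034 + o{\left(C,-20 \right)}}{-30929} = - \frac{2731}{48425} + \frac{15034 - 43}{-30929} = \left(-2731\right) \frac{1}{48425} + 14991 \left(- \frac{1}{30929}\right) = - \frac{2731}{48425} - \frac{14991}{30929} = - \frac{810406274}{1497736825}$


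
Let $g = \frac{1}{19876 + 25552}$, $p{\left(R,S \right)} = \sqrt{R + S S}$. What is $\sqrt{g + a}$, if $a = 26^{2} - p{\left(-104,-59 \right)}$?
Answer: $\frac{\sqrt{348765849453 - 515925796 \sqrt{3377}}}{22714} \approx 24.857$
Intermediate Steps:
$p{\left(R,S \right)} = \sqrt{R + S^{2}}$
$g = \frac{1}{45428} \approx 2.2013 \cdot 10^{-5}$
$a = 676 - \sqrt{3377}$ ($a = 26^{2} - \sqrt{-104 + \left(-59\right)^{2}} = 676 - \sqrt{-104 + 3481} = 676 - \sqrt{3377} \approx 617.89$)
$\sqrt{g + a} = \sqrt{\frac{1}{45428} + \left(676 - \sqrt{3377}\right)} = \sqrt{\frac{30709329}{45428} - \sqrt{3377}}$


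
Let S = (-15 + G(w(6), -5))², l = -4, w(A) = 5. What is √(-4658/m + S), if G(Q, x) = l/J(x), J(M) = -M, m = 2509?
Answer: √38995427471/12545 ≈ 15.741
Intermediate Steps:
G(Q, x) = 4/x (G(Q, x) = -4*(-1/x) = -(-4)/x = 4/x)
S = 6241/25 (S = (-15 + 4/(-5))² = (-15 + 4*(-⅕))² = (-15 - ⅘)² = (-79/5)² = 6241/25 ≈ 249.64)
√(-4658/m + S) = √(-4658/2509 + 6241/25) = √(15542219/62725) = √38995427471/12545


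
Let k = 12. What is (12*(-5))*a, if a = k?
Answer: -720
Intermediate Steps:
a = 12
(12*(-5))*a = (12*(-5))*12 = -60*12 = -720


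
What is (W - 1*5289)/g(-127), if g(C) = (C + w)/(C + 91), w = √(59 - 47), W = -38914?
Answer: -202096116/16117 - 3182616*√3/16117 ≈ -12881.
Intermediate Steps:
w = 2*√3 (w = √12 = 2*√3 ≈ 3.4641)
g(C) = (C + 2*√3)/(91 + C) (g(C) = (C + 2*√3)/(C + 91) = (C + 2*√3)/(91 + C))
(W - 1*5289)/g(-127) = (-38914 - 1*5289)/(((-127 + 2*√3)/(91 - 127))) = (-38914 - 5289)/(((-127 + 2*√3)/(-36))) = -44203*(-36/(-127 + 2*√3)) = -44203/(127/36 - √3/18)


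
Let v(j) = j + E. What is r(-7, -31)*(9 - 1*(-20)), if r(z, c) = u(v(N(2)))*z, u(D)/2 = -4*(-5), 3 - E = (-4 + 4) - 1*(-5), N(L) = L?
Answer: -8120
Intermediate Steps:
E = -2 (E = 3 - ((-4 + 4) - 1*(-5)) = 3 - (0 + 5) = 3 - 1*5 = 3 - 5 = -2)
v(j) = -2 + j (v(j) = j - 2 = -2 + j)
u(D) = 40 (u(D) = 2*(-4*(-5)) = 2*20 = 40)
r(z, c) = 40*z
r(-7, -31)*(9 - 1*(-20)) = (40*(-7))*(9 - 1*(-20)) = -280*(9 + 20) = -280*29 = -8120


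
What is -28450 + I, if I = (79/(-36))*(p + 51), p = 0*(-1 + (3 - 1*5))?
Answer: -342743/12 ≈ -28562.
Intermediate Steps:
p = 0 (p = 0*(-1 + (3 - 5)) = 0*(-1 - 2) = 0*(-3) = 0)
I = -1343/12 (I = (79/(-36))*(0 + 51) = (79*(-1/36))*51 = -79/36*51 = -1343/12 ≈ -111.92)
-28450 + I = -28450 - 1343/12 = -342743/12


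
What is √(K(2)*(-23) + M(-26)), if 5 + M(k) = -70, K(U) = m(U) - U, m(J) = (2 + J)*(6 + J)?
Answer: 3*I*√85 ≈ 27.659*I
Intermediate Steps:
K(U) = 12 + U² + 7*U (K(U) = (12 + U² + 8*U) - U = 12 + U² + 7*U)
M(k) = -75 (M(k) = -5 - 70 = -75)
√(K(2)*(-23) + M(-26)) = √((12 + 2² + 7*2)*(-23) - 75) = √((12 + 4 + 14)*(-23) - 75) = √(30*(-23) - 75) = √(-690 - 75) = √(-765) = 3*I*√85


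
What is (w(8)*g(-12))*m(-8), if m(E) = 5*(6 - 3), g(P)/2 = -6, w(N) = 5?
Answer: -900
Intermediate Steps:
g(P) = -12 (g(P) = 2*(-6) = -12)
m(E) = 15 (m(E) = 5*3 = 15)
(w(8)*g(-12))*m(-8) = (5*(-12))*15 = -60*15 = -900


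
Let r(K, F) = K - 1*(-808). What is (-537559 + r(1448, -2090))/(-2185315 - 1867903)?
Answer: 535303/4053218 ≈ 0.13207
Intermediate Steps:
r(K, F) = 808 + K (r(K, F) = K + 808 = 808 + K)
(-537559 + r(1448, -2090))/(-2185315 - 1867903) = (-537559 + (808 + 1448))/(-2185315 - 1867903) = (-537559 + 2256)/(-4053218) = -535303*(-1/4053218) = 535303/4053218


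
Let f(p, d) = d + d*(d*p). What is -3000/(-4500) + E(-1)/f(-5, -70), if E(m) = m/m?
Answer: 16379/24570 ≈ 0.66663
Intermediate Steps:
f(p, d) = d + p*d**2
E(m) = 1
-3000/(-4500) + E(-1)/f(-5, -70) = -3000/(-4500) + 1/(-70*(1 - 70*(-5))) = -3000*(-1/4500) + 1/(-70*(1 + 350)) = 2/3 + 1/(-70*351) = 2/3 + 1/(-24570) = 2/3 + 1*(-1/24570) = 2/3 - 1/24570 = 16379/24570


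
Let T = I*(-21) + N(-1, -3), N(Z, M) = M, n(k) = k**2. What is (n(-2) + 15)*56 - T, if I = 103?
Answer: 3230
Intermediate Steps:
T = -2166 (T = 103*(-21) - 3 = -2163 - 3 = -2166)
(n(-2) + 15)*56 - T = ((-2)**2 + 15)*56 - 1*(-2166) = (4 + 15)*56 + 2166 = 19*56 + 2166 = 1064 + 2166 = 3230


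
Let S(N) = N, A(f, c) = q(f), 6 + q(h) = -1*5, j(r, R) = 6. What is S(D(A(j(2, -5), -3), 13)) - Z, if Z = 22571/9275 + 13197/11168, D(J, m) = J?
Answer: -1513890303/103583200 ≈ -14.615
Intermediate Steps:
q(h) = -11 (q(h) = -6 - 1*5 = -6 - 5 = -11)
A(f, c) = -11
Z = 374475103/103583200 (Z = 22571*(1/9275) + 13197*(1/11168) = 22571/9275 + 13197/11168 = 374475103/103583200 ≈ 3.6152)
S(D(A(j(2, -5), -3), 13)) - Z = -11 - 1*374475103/103583200 = -11 - 374475103/103583200 = -1513890303/103583200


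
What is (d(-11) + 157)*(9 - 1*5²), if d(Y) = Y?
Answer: -2336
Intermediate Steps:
(d(-11) + 157)*(9 - 1*5²) = (-11 + 157)*(9 - 1*5²) = 146*(9 - 1*25) = 146*(9 - 25) = 146*(-16) = -2336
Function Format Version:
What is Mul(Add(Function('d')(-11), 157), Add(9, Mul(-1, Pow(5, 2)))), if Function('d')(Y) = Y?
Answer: -2336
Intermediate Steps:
Mul(Add(Function('d')(-11), 157), Add(9, Mul(-1, Pow(5, 2)))) = Mul(Add(-11, 157), Add(9, Mul(-1, Pow(5, 2)))) = Mul(146, Add(9, Mul(-1, 25))) = Mul(146, Add(9, -25)) = Mul(146, -16) = -2336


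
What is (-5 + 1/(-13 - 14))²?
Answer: 18496/729 ≈ 25.372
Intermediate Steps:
(-5 + 1/(-13 - 14))² = (-5 + 1/(-27))² = (-5 - 1/27)² = (-136/27)² = 18496/729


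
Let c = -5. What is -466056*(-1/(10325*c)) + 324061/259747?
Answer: -104326998707/13409438875 ≈ -7.7801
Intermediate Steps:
-466056*(-1/(10325*c)) + 324061/259747 = -466056/((-10325*(-5))) + 324061/259747 = -466056/51625 + 324061*(1/259747) = -466056*1/51625 + 324061/259747 = -466056/51625 + 324061/259747 = -104326998707/13409438875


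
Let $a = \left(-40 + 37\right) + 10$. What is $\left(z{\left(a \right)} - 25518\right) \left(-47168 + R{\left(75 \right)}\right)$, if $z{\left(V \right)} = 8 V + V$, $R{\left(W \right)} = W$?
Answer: $1198752315$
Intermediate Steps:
$a = 7$ ($a = -3 + 10 = 7$)
$z{\left(V \right)} = 9 V$
$\left(z{\left(a \right)} - 25518\right) \left(-47168 + R{\left(75 \right)}\right) = \left(9 \cdot 7 - 25518\right) \left(-47168 + 75\right) = \left(63 - 25518\right) \left(-47093\right) = \left(-25455\right) \left(-47093\right) = 1198752315$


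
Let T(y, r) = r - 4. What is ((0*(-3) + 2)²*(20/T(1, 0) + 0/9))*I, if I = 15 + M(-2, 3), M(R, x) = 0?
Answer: -300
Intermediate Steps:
T(y, r) = -4 + r
I = 15 (I = 15 + 0 = 15)
((0*(-3) + 2)²*(20/T(1, 0) + 0/9))*I = ((0*(-3) + 2)²*(20/(-4 + 0) + 0/9))*15 = ((0 + 2)²*(20/(-4) + 0*(⅑)))*15 = (2²*(20*(-¼) + 0))*15 = (4*(-5 + 0))*15 = (4*(-5))*15 = -20*15 = -300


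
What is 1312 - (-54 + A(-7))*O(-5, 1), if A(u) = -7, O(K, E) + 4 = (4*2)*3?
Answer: 2532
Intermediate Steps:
O(K, E) = 20 (O(K, E) = -4 + (4*2)*3 = -4 + 8*3 = -4 + 24 = 20)
1312 - (-54 + A(-7))*O(-5, 1) = 1312 - (-54 - 7)*20 = 1312 - (-61)*20 = 1312 - 1*(-1220) = 1312 + 1220 = 2532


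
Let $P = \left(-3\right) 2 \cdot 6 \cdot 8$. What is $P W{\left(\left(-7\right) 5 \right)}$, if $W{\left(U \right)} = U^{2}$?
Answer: $-352800$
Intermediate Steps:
$P = -288$ ($P = \left(-6\right) 6 \cdot 8 = \left(-36\right) 8 = -288$)
$P W{\left(\left(-7\right) 5 \right)} = - 288 \left(\left(-7\right) 5\right)^{2} = - 288 \left(-35\right)^{2} = \left(-288\right) 1225 = -352800$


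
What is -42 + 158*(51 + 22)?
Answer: 11492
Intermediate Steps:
-42 + 158*(51 + 22) = -42 + 158*73 = -42 + 11534 = 11492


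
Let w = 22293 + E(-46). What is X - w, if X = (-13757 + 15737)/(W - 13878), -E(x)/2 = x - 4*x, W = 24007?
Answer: -223008213/10129 ≈ -22017.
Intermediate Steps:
E(x) = 6*x (E(x) = -2*(x - 4*x) = -(-6)*x = 6*x)
w = 22017 (w = 22293 + 6*(-46) = 22293 - 276 = 22017)
X = 1980/10129 (X = (-13757 + 15737)/(24007 - 13878) = 1980/10129 ≈ 0.19548)
X - w = 1980/10129 - 1*22017 = 1980/10129 - 22017 = -223008213/10129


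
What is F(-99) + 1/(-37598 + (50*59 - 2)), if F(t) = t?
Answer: -3430351/34650 ≈ -99.000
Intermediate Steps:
F(-99) + 1/(-37598 + (50*59 - 2)) = -99 + 1/(-37598 + (50*59 - 2)) = -99 + 1/(-37598 + (2950 - 2)) = -99 + 1/(-37598 + 2948) = -99 + 1/(-34650) = -99 - 1/34650 = -3430351/34650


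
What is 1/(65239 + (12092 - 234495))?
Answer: -1/157164 ≈ -6.3628e-6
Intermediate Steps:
1/(65239 + (12092 - 234495)) = 1/(65239 - 222403) = 1/(-157164) = -1/157164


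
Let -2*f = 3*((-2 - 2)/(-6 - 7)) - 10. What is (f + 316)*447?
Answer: 1862649/13 ≈ 1.4328e+5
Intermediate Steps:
f = 59/13 (f = -(3*((-2 - 2)/(-6 - 7)) - 10)/2 = -(3*(-4/(-13)) - 10)/2 = -(3*(-4*(-1/13)) - 10)/2 = -(3*(4/13) - 10)/2 = -(12/13 - 10)/2 = -½*(-118/13) = 59/13 ≈ 4.5385)
(f + 316)*447 = (59/13 + 316)*447 = (4167/13)*447 = 1862649/13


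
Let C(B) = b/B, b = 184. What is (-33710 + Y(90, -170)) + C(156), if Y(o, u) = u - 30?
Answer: -1322444/39 ≈ -33909.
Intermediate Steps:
Y(o, u) = -30 + u
C(B) = 184/B
(-33710 + Y(90, -170)) + C(156) = (-33710 + (-30 - 170)) + 184/156 = (-33710 - 200) + 184*(1/156) = -33910 + 46/39 = -1322444/39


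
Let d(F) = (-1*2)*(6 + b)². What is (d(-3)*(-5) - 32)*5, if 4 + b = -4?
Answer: 40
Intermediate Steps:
b = -8 (b = -4 - 4 = -8)
d(F) = -8 (d(F) = (-1*2)*(6 - 8)² = -2*(-2)² = -2*4 = -8)
(d(-3)*(-5) - 32)*5 = (-8*(-5) - 32)*5 = (40 - 32)*5 = 8*5 = 40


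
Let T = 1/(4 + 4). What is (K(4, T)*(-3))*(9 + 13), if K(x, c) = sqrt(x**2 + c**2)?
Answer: -165*sqrt(41)/4 ≈ -264.13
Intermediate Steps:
T = 1/8 ≈ 0.12500
K(x, c) = sqrt(c**2 + x**2)
(K(4, T)*(-3))*(9 + 13) = (sqrt((1/8)**2 + 4**2)*(-3))*(9 + 13) = (sqrt(1/64 + 16)*(-3))*22 = (sqrt(1025/64)*(-3))*22 = ((5*sqrt(41)/8)*(-3))*22 = -15*sqrt(41)/8*22 = -165*sqrt(41)/4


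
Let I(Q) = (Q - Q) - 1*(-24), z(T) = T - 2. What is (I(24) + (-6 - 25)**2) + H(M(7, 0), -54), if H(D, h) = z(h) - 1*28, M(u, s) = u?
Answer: 901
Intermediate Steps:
z(T) = -2 + T
I(Q) = 24 (I(Q) = 0 + 24 = 24)
H(D, h) = -30 + h (H(D, h) = (-2 + h) - 1*28 = (-2 + h) - 28 = -30 + h)
(I(24) + (-6 - 25)**2) + H(M(7, 0), -54) = (24 + (-6 - 25)**2) + (-30 - 54) = (24 + (-31)**2) - 84 = (24 + 961) - 84 = 985 - 84 = 901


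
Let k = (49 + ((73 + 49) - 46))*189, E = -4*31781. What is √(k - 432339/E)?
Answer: √95461760480259/63562 ≈ 153.72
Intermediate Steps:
E = -127124
k = 23625 (k = (49 + (122 - 46))*189 = (49 + 76)*189 = 125*189 = 23625)
√(k - 432339/E) = √(23625 - 432339/(-127124)) = √(23625 - 432339*(-1/127124)) = √(23625 + 432339/127124) = √(3003736839/127124) = √95461760480259/63562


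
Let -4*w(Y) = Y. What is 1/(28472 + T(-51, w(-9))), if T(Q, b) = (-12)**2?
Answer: 1/28616 ≈ 3.4945e-5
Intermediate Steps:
w(Y) = -Y/4
T(Q, b) = 144
1/(28472 + T(-51, w(-9))) = 1/(28472 + 144) = 1/28616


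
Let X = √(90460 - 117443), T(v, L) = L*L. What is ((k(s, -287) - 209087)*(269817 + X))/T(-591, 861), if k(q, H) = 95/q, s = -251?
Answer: -224765835388/2953517 - 27490012*I*√223/8860551 ≈ -76101.0 - 46.33*I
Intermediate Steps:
T(v, L) = L²
X = 11*I*√223 (X = √(-26983) = 11*I*√223 ≈ 164.27*I)
((k(s, -287) - 209087)*(269817 + X))/T(-591, 861) = ((95/(-251) - 209087)*(269817 + 11*I*√223))/(861²) = ((95*(-1/251) - 209087)*(269817 + 11*I*√223))/741321 = ((-95/251 - 209087)*(269817 + 11*I*√223))*(1/741321) = -52480932*(269817 + 11*I*√223)/251*(1/741321) = (-14160247629444/251 - 577290252*I*√223/251)*(1/741321) = -224765835388/2953517 - 27490012*I*√223/8860551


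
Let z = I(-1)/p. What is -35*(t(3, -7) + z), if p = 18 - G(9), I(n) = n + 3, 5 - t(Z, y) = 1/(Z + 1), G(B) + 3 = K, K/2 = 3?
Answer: -2051/12 ≈ -170.92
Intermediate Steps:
K = 6 (K = 2*3 = 6)
G(B) = 3 (G(B) = -3 + 6 = 3)
t(Z, y) = 5 - 1/(1 + Z) (t(Z, y) = 5 - 1/(Z + 1) = 5 - 1/(1 + Z))
I(n) = 3 + n
p = 15 (p = 18 - 1*3 = 18 - 3 = 15)
z = 2/15 (z = (3 - 1)/15 = 2*(1/15) = 2/15 ≈ 0.13333)
-35*(t(3, -7) + z) = -35*((4 + 5*3)/(1 + 3) + 2/15) = -35*((4 + 15)/4 + 2/15) = -35*((1/4)*19 + 2/15) = -35*(19/4 + 2/15) = -35*293/60 = -2051/12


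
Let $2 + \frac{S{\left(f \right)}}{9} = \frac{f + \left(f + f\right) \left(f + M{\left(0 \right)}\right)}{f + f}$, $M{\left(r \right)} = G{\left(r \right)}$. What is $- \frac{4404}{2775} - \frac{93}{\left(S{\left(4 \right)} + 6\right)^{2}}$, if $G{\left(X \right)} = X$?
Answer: $- \frac{1704544}{1001775} \approx -1.7015$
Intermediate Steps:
$M{\left(r \right)} = r$
$S{\left(f \right)} = -18 + \frac{9 \left(f + 2 f^{2}\right)}{2 f}$ ($S{\left(f \right)} = -18 + 9 \frac{f + \left(f + f\right) \left(f + 0\right)}{f + f} = -18 + 9 \frac{f + 2 f f}{2 f} = -18 + 9 \left(f + 2 f^{2}\right) \frac{1}{2 f} = -18 + 9 \frac{f + 2 f^{2}}{2 f} = -18 + \frac{9 \left(f + 2 f^{2}\right)}{2 f}$)
$- \frac{4404}{2775} - \frac{93}{\left(S{\left(4 \right)} + 6\right)^{2}} = - \frac{4404}{2775} - \frac{93}{\left(\left(- \frac{27}{2} + 9 \cdot 4\right) + 6\right)^{2}} = \left(-4404\right) \frac{1}{2775} - \frac{93}{\left(\left(- \frac{27}{2} + 36\right) + 6\right)^{2}} = - \frac{1468}{925} - \frac{93}{\left(\frac{45}{2} + 6\right)^{2}} = - \frac{1468}{925} - \frac{93}{\left(\frac{57}{2}\right)^{2}} = - \frac{1468}{925} - \frac{93}{\frac{3249}{4}} = - \frac{1468}{925} - \frac{124}{1083} = - \frac{1704544}{1001775}$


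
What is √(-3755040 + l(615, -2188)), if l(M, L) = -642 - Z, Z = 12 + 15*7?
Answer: 3*I*√417311 ≈ 1938.0*I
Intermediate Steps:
Z = 117 (Z = 12 + 105 = 117)
l(M, L) = -759 (l(M, L) = -642 - 1*117 = -642 - 117 = -759)
√(-3755040 + l(615, -2188)) = √(-3755040 - 759) = √(-3755799) = 3*I*√417311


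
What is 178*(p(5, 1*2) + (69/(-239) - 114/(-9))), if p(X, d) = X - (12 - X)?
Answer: 1324498/717 ≈ 1847.3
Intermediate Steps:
p(X, d) = -12 + 2*X (p(X, d) = X + (-12 + X) = -12 + 2*X)
178*(p(5, 1*2) + (69/(-239) - 114/(-9))) = 178*((-12 + 2*5) + (69/(-239) - 114/(-9))) = 178*((-12 + 10) + (69*(-1/239) - 114*(-1/9))) = 178*(-2 + (-69/239 + 38/3)) = 178*(-2 + 8875/717) = 178*(7441/717) = 1324498/717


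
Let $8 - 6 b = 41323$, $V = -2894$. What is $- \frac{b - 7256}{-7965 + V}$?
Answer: $- \frac{84851}{65154} \approx -1.3023$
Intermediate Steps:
$b = - \frac{41315}{6}$ ($b = \frac{4}{3} - \frac{41323}{6} = - \frac{41315}{6} \approx -6885.8$)
$- \frac{b - 7256}{-7965 + V} = - \frac{- \frac{41315}{6} - 7256}{-7965 - 2894} = - \frac{-84851}{6 \left(-10859\right)} = - \frac{\left(-84851\right) \left(-1\right)}{6 \cdot 10859} = \left(-1\right) \frac{84851}{65154} = - \frac{84851}{65154}$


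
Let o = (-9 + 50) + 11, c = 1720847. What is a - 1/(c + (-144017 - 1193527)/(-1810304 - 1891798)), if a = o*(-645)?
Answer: -35612506240490437/1061792076323 ≈ -33540.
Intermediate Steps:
o = 52 (o = 41 + 11 = 52)
a = -33540 (a = 52*(-645) = -33540)
a - 1/(c + (-144017 - 1193527)/(-1810304 - 1891798)) = -33540 - 1/(1720847 + (-144017 - 1193527)/(-1810304 - 1891798)) = -33540 - 1/(1720847 - 1337544/(-3702102)) = -33540 - 1/(1720847 - 1337544*(-1/3702102)) = -33540 - 1/(1720847 + 222924/617017) = -33540 - 1/1061792076323/617017 = -33540 - 1*617017/1061792076323 = -33540 - 617017/1061792076323 = -35612506240490437/1061792076323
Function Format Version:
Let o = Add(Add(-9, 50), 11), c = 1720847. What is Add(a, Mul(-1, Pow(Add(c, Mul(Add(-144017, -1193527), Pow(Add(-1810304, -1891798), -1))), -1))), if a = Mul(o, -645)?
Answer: Rational(-35612506240490437, 1061792076323) ≈ -33540.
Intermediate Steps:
o = 52 (o = Add(41, 11) = 52)
a = -33540 (a = Mul(52, -645) = -33540)
Add(a, Mul(-1, Pow(Add(c, Mul(Add(-144017, -1193527), Pow(Add(-1810304, -1891798), -1))), -1))) = Add(-33540, Mul(-1, Pow(Add(1720847, Mul(Add(-144017, -1193527), Pow(Add(-1810304, -1891798), -1))), -1))) = Add(-33540, Mul(-1, Pow(Add(1720847, Mul(-1337544, Pow(-3702102, -1))), -1))) = Add(-33540, Mul(-1, Pow(Add(1720847, Mul(-1337544, Rational(-1, 3702102))), -1))) = Add(-33540, Mul(-1, Pow(Add(1720847, Rational(222924, 617017)), -1))) = Add(-33540, Mul(-1, Pow(Rational(1061792076323, 617017), -1))) = Add(-33540, Mul(-1, Rational(617017, 1061792076323))) = Add(-33540, Rational(-617017, 1061792076323)) = Rational(-35612506240490437, 1061792076323)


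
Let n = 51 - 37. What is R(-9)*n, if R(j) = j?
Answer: -126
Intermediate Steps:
n = 14
R(-9)*n = -9*14 = -126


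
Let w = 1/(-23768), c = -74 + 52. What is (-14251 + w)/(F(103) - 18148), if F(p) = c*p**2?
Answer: 338717769/5978745328 ≈ 0.056654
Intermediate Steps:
c = -22
w = -1/23768 ≈ -4.2073e-5
F(p) = -22*p**2
(-14251 + w)/(F(103) - 18148) = (-14251 - 1/23768)/(-22*103**2 - 18148) = -338717769/(23768*(-22*10609 - 18148)) = -338717769/(23768*(-233398 - 18148)) = -338717769/23768/(-251546) = -338717769/23768*(-1/251546) = 338717769/5978745328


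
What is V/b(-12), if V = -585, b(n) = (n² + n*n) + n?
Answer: -195/92 ≈ -2.1196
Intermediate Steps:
b(n) = n + 2*n² (b(n) = (n² + n²) + n = 2*n² + n = n + 2*n²)
V/b(-12) = -585*(-1/(12*(1 + 2*(-12)))) = -585*(-1/(12*(1 - 24))) = -585/((-12*(-23))) = -585/276 = -585*1/276 = -195/92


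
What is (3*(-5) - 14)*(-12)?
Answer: 348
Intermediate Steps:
(3*(-5) - 14)*(-12) = (-15 - 14)*(-12) = -29*(-12) = 348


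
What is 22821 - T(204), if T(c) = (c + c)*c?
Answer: -60411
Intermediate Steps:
T(c) = 2*c² (T(c) = (2*c)*c = 2*c²)
22821 - T(204) = 22821 - 2*204² = 22821 - 2*41616 = 22821 - 1*83232 = 22821 - 83232 = -60411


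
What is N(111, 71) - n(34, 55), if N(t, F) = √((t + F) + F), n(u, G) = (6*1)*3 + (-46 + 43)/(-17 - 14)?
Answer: -561/31 + √253 ≈ -2.1908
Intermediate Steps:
n(u, G) = 561/31 (n(u, G) = 6*3 - 3/(-31) = 18 - 3*(-1/31) = 18 + 3/31 = 561/31)
N(t, F) = √(t + 2*F) (N(t, F) = √((F + t) + F) = √(t + 2*F))
N(111, 71) - n(34, 55) = √(111 + 2*71) - 1*561/31 = √(111 + 142) - 561/31 = √253 - 561/31 = -561/31 + √253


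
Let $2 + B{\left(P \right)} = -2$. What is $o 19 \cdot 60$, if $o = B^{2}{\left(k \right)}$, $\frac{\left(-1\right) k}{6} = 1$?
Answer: $18240$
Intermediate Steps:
$k = -6$ ($k = \left(-6\right) 1 = -6$)
$B{\left(P \right)} = -4$ ($B{\left(P \right)} = -2 - 2 = -4$)
$o = 16$ ($o = \left(-4\right)^{2} = 16$)
$o 19 \cdot 60 = 16 \cdot 19 \cdot 60 = 304 \cdot 60 = 18240$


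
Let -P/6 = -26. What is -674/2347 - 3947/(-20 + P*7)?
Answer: -9986137/2515984 ≈ -3.9691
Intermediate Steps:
P = 156 (P = -6*(-26) = 156)
-674/2347 - 3947/(-20 + P*7) = -674/2347 - 3947/(-20 + 156*7) = -674*1/2347 - 3947/(-20 + 1092) = -674/2347 - 3947/1072 = -9986137/2515984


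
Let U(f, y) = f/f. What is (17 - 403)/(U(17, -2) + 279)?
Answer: -193/140 ≈ -1.3786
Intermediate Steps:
U(f, y) = 1
(17 - 403)/(U(17, -2) + 279) = (17 - 403)/(1 + 279) = -386/280 = -386*1/280 = -193/140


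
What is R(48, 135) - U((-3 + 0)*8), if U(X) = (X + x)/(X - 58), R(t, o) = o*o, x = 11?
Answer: 1494437/82 ≈ 18225.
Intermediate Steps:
R(t, o) = o²
U(X) = (11 + X)/(-58 + X) (U(X) = (X + 11)/(X - 58) = (11 + X)/(-58 + X))
R(48, 135) - U((-3 + 0)*8) = 135² - (11 + (-3 + 0)*8)/(-58 + (-3 + 0)*8) = 18225 - (11 - 3*8)/(-58 - 3*8) = 18225 - (11 - 24)/(-58 - 24) = 18225 - (-13)/(-82) = 18225 - (-1)*(-13)/82 = 18225 - 1*13/82 = 18225 - 13/82 = 1494437/82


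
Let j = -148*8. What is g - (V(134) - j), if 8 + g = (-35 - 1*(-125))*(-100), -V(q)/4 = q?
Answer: -9656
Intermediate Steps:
j = -1184
V(q) = -4*q
g = -9008 (g = -8 + (-35 - 1*(-125))*(-100) = -8 + (-35 + 125)*(-100) = -8 + 90*(-100) = -8 - 9000 = -9008)
g - (V(134) - j) = -9008 - (-4*134 - 1*(-1184)) = -9008 - (-536 + 1184) = -9008 - 1*648 = -9008 - 648 = -9656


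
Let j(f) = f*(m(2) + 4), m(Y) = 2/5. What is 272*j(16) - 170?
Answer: 94894/5 ≈ 18979.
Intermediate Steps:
m(Y) = 2/5 (m(Y) = 2*(1/5) = 2/5)
j(f) = 22*f/5 (j(f) = f*(2/5 + 4) = f*(22/5) = 22*f/5)
272*j(16) - 170 = 272*((22/5)*16) - 170 = 272*(352/5) - 170 = 95744/5 - 170 = 94894/5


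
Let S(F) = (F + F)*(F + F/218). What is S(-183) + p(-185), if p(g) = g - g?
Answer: 7334091/109 ≈ 67285.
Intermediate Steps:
p(g) = 0
S(F) = 219*F²/109 (S(F) = (2*F)*(F + F*(1/218)) = (2*F)*(F + F/218) = (2*F)*(219*F/218) = 219*F²/109)
S(-183) + p(-185) = (219/109)*(-183)² + 0 = (219/109)*33489 + 0 = 7334091/109 + 0 = 7334091/109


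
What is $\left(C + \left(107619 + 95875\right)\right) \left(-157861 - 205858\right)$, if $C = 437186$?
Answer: $-233027488920$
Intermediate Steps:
$\left(C + \left(107619 + 95875\right)\right) \left(-157861 - 205858\right) = \left(437186 + \left(107619 + 95875\right)\right) \left(-157861 - 205858\right) = \left(437186 + 203494\right) \left(-363719\right) = 640680 \left(-363719\right) = -233027488920$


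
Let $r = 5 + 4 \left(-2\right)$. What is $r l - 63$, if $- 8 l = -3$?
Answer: $- \frac{513}{8} \approx -64.125$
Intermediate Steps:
$l = \frac{3}{8}$ ($l = \left(- \frac{1}{8}\right) \left(-3\right) = \frac{3}{8} \approx 0.375$)
$r = -3$ ($r = 5 - 8 = -3$)
$r l - 63 = \left(-3\right) \frac{3}{8} - 63 = - \frac{9}{8} - 63 = - \frac{513}{8}$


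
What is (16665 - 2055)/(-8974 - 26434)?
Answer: -7305/17704 ≈ -0.41262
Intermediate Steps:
(16665 - 2055)/(-8974 - 26434) = 14610/(-35408) = 14610*(-1/35408) = -7305/17704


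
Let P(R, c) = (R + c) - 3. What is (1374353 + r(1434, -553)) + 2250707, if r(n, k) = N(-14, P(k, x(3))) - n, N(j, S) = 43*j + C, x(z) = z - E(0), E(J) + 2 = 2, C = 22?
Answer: 3623046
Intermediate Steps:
E(J) = 0 (E(J) = -2 + 2 = 0)
x(z) = z (x(z) = z - 1*0 = z + 0 = z)
P(R, c) = -3 + R + c
N(j, S) = 22 + 43*j (N(j, S) = 43*j + 22 = 22 + 43*j)
r(n, k) = -580 - n (r(n, k) = (22 + 43*(-14)) - n = (22 - 602) - n = -580 - n)
(1374353 + r(1434, -553)) + 2250707 = (1374353 + (-580 - 1*1434)) + 2250707 = (1374353 + (-580 - 1434)) + 2250707 = (1374353 - 2014) + 2250707 = 1372339 + 2250707 = 3623046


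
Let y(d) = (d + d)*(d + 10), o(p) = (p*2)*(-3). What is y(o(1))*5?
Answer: -240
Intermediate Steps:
o(p) = -6*p (o(p) = (2*p)*(-3) = -6*p)
y(d) = 2*d*(10 + d) (y(d) = (2*d)*(10 + d) = 2*d*(10 + d))
y(o(1))*5 = (2*(-6*1)*(10 - 6*1))*5 = (2*(-6)*(10 - 6))*5 = (2*(-6)*4)*5 = -48*5 = -240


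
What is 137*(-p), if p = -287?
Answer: 39319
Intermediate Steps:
137*(-p) = 137*(-1*(-287)) = 137*287 = 39319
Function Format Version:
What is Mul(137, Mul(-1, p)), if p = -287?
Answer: 39319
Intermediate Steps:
Mul(137, Mul(-1, p)) = Mul(137, Mul(-1, -287)) = Mul(137, 287) = 39319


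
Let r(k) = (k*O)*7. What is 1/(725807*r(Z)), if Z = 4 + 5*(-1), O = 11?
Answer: -1/55887139 ≈ -1.7893e-8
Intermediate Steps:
Z = -1 (Z = 4 - 5 = -1)
r(k) = 77*k (r(k) = (k*11)*7 = (11*k)*7 = 77*k)
1/(725807*r(Z)) = 1/(725807*((77*(-1)))) = (1/725807)/(-77) = (1/725807)*(-1/77) = -1/55887139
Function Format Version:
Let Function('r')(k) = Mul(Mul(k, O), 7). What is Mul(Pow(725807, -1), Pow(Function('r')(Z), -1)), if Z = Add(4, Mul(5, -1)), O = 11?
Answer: Rational(-1, 55887139) ≈ -1.7893e-8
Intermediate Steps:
Z = -1 (Z = Add(4, -5) = -1)
Function('r')(k) = Mul(77, k) (Function('r')(k) = Mul(Mul(k, 11), 7) = Mul(Mul(11, k), 7) = Mul(77, k))
Mul(Pow(725807, -1), Pow(Function('r')(Z), -1)) = Mul(Pow(725807, -1), Pow(Mul(77, -1), -1)) = Mul(Rational(1, 725807), Pow(-77, -1)) = Mul(Rational(1, 725807), Rational(-1, 77)) = Rational(-1, 55887139)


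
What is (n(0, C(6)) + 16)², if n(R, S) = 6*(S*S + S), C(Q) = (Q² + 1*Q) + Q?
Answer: 199600384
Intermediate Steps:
C(Q) = Q² + 2*Q (C(Q) = (Q² + Q) + Q = (Q + Q²) + Q = Q² + 2*Q)
n(R, S) = 6*S + 6*S² (n(R, S) = 6*(S² + S) = 6*(S + S²) = 6*S + 6*S²)
(n(0, C(6)) + 16)² = (6*(6*(2 + 6))*(1 + 6*(2 + 6)) + 16)² = (6*(6*8)*(1 + 6*8) + 16)² = (6*48*(1 + 48) + 16)² = (6*48*49 + 16)² = (14112 + 16)² = 14128² = 199600384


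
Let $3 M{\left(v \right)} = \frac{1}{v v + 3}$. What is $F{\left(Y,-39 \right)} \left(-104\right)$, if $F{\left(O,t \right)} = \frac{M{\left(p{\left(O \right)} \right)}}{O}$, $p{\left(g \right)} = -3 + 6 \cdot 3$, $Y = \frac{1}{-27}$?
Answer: $\frac{78}{19} \approx 4.1053$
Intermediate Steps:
$Y = - \frac{1}{27} \approx -0.037037$
$p{\left(g \right)} = 15$ ($p{\left(g \right)} = -3 + 18 = 15$)
$M{\left(v \right)} = \frac{1}{3 \left(3 + v^{2}\right)}$ ($M{\left(v \right)} = \frac{1}{3 \left(v v + 3\right)} = \frac{1}{3 \left(v^{2} + 3\right)} = \frac{1}{3 \left(3 + v^{2}\right)}$)
$F{\left(O,t \right)} = \frac{1}{684 O}$ ($F{\left(O,t \right)} = \frac{\frac{1}{3} \frac{1}{3 + 15^{2}}}{O} = \frac{\frac{1}{3} \frac{1}{3 + 225}}{O} = \frac{\frac{1}{3} \cdot \frac{1}{228}}{O} = \frac{1}{684 O}$)
$F{\left(Y,-39 \right)} \left(-104\right) = \frac{1}{684 \left(- \frac{1}{27}\right)} \left(-104\right) = \frac{1}{684} \left(-27\right) \left(-104\right) = \left(- \frac{3}{76}\right) \left(-104\right) = \frac{78}{19}$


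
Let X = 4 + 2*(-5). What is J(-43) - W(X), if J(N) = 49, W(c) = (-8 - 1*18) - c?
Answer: 69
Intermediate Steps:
X = -6 (X = 4 - 10 = -6)
W(c) = -26 - c (W(c) = (-8 - 18) - c = -26 - c)
J(-43) - W(X) = 49 - (-26 - 1*(-6)) = 49 - (-26 + 6) = 49 - 1*(-20) = 49 + 20 = 69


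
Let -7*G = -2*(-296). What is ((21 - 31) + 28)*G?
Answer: -10656/7 ≈ -1522.3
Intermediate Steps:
G = -592/7 (G = -(-2)*(-296)/7 = -1/7*592 = -592/7 ≈ -84.571)
((21 - 31) + 28)*G = ((21 - 31) + 28)*(-592/7) = (-10 + 28)*(-592/7) = 18*(-592/7) = -10656/7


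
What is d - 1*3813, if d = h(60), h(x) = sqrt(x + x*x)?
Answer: -3813 + 2*sqrt(915) ≈ -3752.5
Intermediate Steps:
h(x) = sqrt(x + x**2)
d = 2*sqrt(915) (d = sqrt(60*(1 + 60)) = sqrt(60*61) = sqrt(3660) = 2*sqrt(915) ≈ 60.498)
d - 1*3813 = 2*sqrt(915) - 1*3813 = 2*sqrt(915) - 3813 = -3813 + 2*sqrt(915)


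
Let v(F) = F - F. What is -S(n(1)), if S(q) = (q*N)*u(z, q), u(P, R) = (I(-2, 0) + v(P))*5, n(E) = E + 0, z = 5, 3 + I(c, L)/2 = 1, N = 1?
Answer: 20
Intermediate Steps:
I(c, L) = -4 (I(c, L) = -6 + 2*1 = -6 + 2 = -4)
v(F) = 0
n(E) = E
u(P, R) = -20 (u(P, R) = (-4 + 0)*5 = -4*5 = -20)
S(q) = -20*q (S(q) = (q*1)*(-20) = q*(-20) = -20*q)
-S(n(1)) = -(-20) = -1*(-20) = 20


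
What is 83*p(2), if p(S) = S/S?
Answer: 83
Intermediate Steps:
p(S) = 1
83*p(2) = 83*1 = 83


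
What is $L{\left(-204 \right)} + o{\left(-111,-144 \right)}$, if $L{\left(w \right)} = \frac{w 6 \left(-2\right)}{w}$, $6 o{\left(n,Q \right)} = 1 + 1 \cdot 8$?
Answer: $- \frac{21}{2} \approx -10.5$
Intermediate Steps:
$o{\left(n,Q \right)} = \frac{3}{2}$ ($o{\left(n,Q \right)} = \frac{1 + 1 \cdot 8}{6} = \frac{1 + 8}{6} = \frac{1}{6} \cdot 9 = \frac{3}{2}$)
$L{\left(w \right)} = -12$ ($L{\left(w \right)} = \frac{6 w \left(-2\right)}{w} = \frac{\left(-12\right) w}{w} = -12$)
$L{\left(-204 \right)} + o{\left(-111,-144 \right)} = -12 + \frac{3}{2} = - \frac{21}{2}$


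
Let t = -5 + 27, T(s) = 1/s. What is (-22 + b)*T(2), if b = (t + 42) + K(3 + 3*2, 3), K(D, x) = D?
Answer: 51/2 ≈ 25.500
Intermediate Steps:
t = 22
b = 73 (b = (22 + 42) + (3 + 3*2) = 64 + (3 + 6) = 64 + 9 = 73)
(-22 + b)*T(2) = (-22 + 73)/2 = 51*(½) = 51/2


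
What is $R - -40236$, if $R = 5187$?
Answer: $45423$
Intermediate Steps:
$R - -40236 = 5187 - -40236 = 5187 + 40236 = 45423$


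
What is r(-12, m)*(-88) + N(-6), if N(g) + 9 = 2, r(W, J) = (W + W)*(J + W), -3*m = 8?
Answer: -30983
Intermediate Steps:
m = -8/3 (m = -1/3*8 = -8/3 ≈ -2.6667)
r(W, J) = 2*W*(J + W) (r(W, J) = (2*W)*(J + W) = 2*W*(J + W))
N(g) = -7 (N(g) = -9 + 2 = -7)
r(-12, m)*(-88) + N(-6) = (2*(-12)*(-8/3 - 12))*(-88) - 7 = (2*(-12)*(-44/3))*(-88) - 7 = 352*(-88) - 7 = -30976 - 7 = -30983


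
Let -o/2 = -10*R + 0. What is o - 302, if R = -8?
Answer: -462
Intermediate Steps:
o = -160 (o = -2*(-10*(-8) + 0) = -2*(80 + 0) = -2*80 = -160)
o - 302 = -160 - 302 = -462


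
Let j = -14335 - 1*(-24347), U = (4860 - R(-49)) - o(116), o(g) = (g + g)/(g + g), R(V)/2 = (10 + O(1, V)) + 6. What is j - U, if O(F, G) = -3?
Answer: 5179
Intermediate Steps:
R(V) = 26 (R(V) = 2*((10 - 3) + 6) = 2*(7 + 6) = 2*13 = 26)
o(g) = 1 (o(g) = (2*g)/((2*g)) = (2*g)*(1/(2*g)) = 1)
U = 4833 (U = (4860 - 1*26) - 1*1 = (4860 - 26) - 1 = 4834 - 1 = 4833)
j = 10012 (j = -14335 + 24347 = 10012)
j - U = 10012 - 1*4833 = 10012 - 4833 = 5179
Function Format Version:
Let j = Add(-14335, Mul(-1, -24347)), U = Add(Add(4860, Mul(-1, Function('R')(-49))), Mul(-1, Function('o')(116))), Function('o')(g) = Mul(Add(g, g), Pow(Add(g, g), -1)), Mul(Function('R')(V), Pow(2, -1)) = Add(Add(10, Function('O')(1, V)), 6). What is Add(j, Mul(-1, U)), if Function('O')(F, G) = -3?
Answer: 5179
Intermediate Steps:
Function('R')(V) = 26 (Function('R')(V) = Mul(2, Add(Add(10, -3), 6)) = Mul(2, Add(7, 6)) = Mul(2, 13) = 26)
Function('o')(g) = 1 (Function('o')(g) = Mul(Mul(2, g), Pow(Mul(2, g), -1)) = Mul(Mul(2, g), Mul(Rational(1, 2), Pow(g, -1))) = 1)
U = 4833 (U = Add(Add(4860, Mul(-1, 26)), Mul(-1, 1)) = Add(Add(4860, -26), -1) = Add(4834, -1) = 4833)
j = 10012 (j = Add(-14335, 24347) = 10012)
Add(j, Mul(-1, U)) = Add(10012, Mul(-1, 4833)) = Add(10012, -4833) = 5179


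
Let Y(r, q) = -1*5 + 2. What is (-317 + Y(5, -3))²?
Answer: 102400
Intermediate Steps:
Y(r, q) = -3 (Y(r, q) = -5 + 2 = -3)
(-317 + Y(5, -3))² = (-317 - 3)² = (-320)² = 102400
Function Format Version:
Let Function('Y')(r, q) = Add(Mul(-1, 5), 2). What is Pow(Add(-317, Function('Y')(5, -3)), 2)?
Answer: 102400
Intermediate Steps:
Function('Y')(r, q) = -3 (Function('Y')(r, q) = Add(-5, 2) = -3)
Pow(Add(-317, Function('Y')(5, -3)), 2) = Pow(Add(-317, -3), 2) = Pow(-320, 2) = 102400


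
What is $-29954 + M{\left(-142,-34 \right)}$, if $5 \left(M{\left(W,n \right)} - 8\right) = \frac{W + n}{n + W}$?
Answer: $- \frac{149729}{5} \approx -29946.0$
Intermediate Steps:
$M{\left(W,n \right)} = \frac{41}{5}$ ($M{\left(W,n \right)} = 8 + \frac{\left(W + n\right) \frac{1}{n + W}}{5} = 8 + \frac{\left(W + n\right) \frac{1}{W + n}}{5} = 8 + \frac{1}{5} \cdot 1 = 8 + \frac{1}{5} = \frac{41}{5}$)
$-29954 + M{\left(-142,-34 \right)} = -29954 + \frac{41}{5} = - \frac{149729}{5}$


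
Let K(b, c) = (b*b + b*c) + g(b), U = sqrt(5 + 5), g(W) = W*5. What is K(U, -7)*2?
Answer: 20 - 4*sqrt(10) ≈ 7.3509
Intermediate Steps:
g(W) = 5*W
U = sqrt(10) ≈ 3.1623
K(b, c) = b**2 + 5*b + b*c (K(b, c) = (b*b + b*c) + 5*b = (b**2 + b*c) + 5*b = b**2 + 5*b + b*c)
K(U, -7)*2 = (sqrt(10)*(5 + sqrt(10) - 7))*2 = (sqrt(10)*(-2 + sqrt(10)))*2 = 2*sqrt(10)*(-2 + sqrt(10))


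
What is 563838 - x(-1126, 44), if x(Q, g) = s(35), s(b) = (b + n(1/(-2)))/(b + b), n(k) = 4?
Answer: 39468621/70 ≈ 5.6384e+5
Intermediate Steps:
s(b) = (4 + b)/(2*b) (s(b) = (b + 4)/(b + b) = (4 + b)/((2*b)) = (4 + b)*(1/(2*b)) = (4 + b)/(2*b))
x(Q, g) = 39/70 (x(Q, g) = (½)*(4 + 35)/35 = (½)*(1/35)*39 = 39/70)
563838 - x(-1126, 44) = 563838 - 1*39/70 = 563838 - 39/70 = 39468621/70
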